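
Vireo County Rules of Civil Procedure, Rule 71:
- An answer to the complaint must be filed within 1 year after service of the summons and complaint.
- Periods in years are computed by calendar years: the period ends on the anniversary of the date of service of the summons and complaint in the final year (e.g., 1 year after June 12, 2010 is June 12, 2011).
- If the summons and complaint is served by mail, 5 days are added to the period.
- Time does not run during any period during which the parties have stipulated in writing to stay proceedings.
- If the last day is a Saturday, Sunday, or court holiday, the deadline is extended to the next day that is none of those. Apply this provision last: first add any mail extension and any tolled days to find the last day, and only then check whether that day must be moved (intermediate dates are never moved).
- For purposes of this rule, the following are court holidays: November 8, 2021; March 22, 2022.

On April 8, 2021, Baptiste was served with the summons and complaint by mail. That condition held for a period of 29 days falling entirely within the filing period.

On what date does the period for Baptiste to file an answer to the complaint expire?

1 year after April 8, 2021 is April 8, 2022.
Service was by mail, adding 5 days: April 8, 2022 + 5 days = April 13, 2022.
Tolling adds 29 days: April 13, 2022 + 29 days = May 12, 2022.
May 12, 2022 is a Thursday and not a court holiday, so no extension applies.

May 12, 2022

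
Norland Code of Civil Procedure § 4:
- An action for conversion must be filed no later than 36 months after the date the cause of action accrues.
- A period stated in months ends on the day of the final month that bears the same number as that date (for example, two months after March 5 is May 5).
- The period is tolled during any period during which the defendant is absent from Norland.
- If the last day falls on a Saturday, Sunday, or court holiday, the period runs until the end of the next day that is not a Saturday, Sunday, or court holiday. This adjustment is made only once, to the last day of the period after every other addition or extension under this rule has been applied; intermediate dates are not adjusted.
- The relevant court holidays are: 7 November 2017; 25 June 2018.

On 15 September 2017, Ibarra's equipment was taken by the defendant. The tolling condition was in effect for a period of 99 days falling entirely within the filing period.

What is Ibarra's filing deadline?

36 months after 15 September 2017 is September 15, 2020.
Tolling adds 99 days: September 15, 2020 + 99 days = December 23, 2020.
December 23, 2020 is a Wednesday and not a court holiday, so no extension applies.

December 23, 2020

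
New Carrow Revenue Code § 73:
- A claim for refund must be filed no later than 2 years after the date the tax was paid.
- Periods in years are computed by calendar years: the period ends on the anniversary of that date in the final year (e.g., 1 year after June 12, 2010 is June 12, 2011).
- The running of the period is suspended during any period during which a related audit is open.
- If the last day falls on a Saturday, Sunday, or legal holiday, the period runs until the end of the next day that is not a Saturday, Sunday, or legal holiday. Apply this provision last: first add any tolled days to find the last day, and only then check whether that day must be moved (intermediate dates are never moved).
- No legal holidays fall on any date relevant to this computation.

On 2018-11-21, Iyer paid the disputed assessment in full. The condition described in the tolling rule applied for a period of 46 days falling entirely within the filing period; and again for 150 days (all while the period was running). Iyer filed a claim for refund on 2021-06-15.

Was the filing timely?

2 years after 2018-11-21 is November 21, 2020.
Tolling adds 46 days: November 21, 2020 + 46 days = January 6, 2021.
Tolling adds 150 days: January 6, 2021 + 150 days = June 5, 2021.
June 5, 2021 is Saturday; June 6, 2021 is Sunday. The next qualifying day is June 7, 2021.
The deadline is June 7, 2021; the filing on June 15, 2021 is after that date.

No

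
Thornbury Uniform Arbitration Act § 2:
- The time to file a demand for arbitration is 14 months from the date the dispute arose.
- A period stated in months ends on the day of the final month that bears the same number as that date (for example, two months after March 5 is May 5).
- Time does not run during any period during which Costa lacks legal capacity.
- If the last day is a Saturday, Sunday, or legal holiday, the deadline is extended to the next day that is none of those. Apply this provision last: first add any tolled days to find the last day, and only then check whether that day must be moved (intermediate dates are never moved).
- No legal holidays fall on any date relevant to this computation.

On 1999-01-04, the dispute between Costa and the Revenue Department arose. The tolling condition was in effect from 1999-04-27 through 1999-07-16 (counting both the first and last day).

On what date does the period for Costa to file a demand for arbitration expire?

14 months after 1999-01-04 is March 4, 2000.
From April 27, 1999 through July 16, 1999 inclusive is 81 days; tolling adds 81 days: March 4, 2000 + 81 days = May 24, 2000.
May 24, 2000 is a Wednesday and not a legal holiday, so no extension applies.

May 24, 2000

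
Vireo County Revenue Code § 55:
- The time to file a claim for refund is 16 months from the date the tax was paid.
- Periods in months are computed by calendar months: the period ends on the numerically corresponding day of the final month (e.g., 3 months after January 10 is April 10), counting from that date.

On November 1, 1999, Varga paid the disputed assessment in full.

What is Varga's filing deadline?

16 months after November 1, 1999 is March 1, 2001.

March 1, 2001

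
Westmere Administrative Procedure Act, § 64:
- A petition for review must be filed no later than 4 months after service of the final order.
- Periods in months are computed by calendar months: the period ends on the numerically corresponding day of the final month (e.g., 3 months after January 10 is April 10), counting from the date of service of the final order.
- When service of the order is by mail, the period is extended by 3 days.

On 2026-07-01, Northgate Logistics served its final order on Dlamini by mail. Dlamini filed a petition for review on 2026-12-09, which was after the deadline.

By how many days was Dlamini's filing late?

35 days

4 months after 2026-07-01 is November 1, 2026.
Service was by mail, adding 3 days: November 1, 2026 + 3 days = November 4, 2026.
The deadline is November 4, 2026; from November 4, 2026 to December 9, 2026 is 35 days.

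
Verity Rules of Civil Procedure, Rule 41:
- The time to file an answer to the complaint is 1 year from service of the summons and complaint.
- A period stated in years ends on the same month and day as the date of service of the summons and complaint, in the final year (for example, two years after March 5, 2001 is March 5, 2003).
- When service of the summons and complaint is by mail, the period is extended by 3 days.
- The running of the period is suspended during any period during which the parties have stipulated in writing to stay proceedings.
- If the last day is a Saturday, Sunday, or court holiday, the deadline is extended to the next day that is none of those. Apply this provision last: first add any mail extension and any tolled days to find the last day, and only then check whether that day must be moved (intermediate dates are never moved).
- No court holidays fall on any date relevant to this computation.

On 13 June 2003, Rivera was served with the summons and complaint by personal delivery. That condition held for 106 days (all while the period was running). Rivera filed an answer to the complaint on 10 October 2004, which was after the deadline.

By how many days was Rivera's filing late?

13 days

1 year after 13 June 2003 is June 13, 2004.
Service was not by mail, so no mail extension applies.
Tolling adds 106 days: June 13, 2004 + 106 days = September 27, 2004.
September 27, 2004 is a Monday and not a court holiday, so no extension applies.
The deadline is September 27, 2004; from September 27, 2004 to October 10, 2004 is 13 days.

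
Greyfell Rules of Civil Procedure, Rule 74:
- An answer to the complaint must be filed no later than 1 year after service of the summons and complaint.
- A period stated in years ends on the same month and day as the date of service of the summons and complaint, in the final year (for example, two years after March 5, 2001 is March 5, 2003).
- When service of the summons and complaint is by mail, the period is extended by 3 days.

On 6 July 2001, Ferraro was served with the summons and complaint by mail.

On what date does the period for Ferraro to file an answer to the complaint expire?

1 year after 6 July 2001 is July 6, 2002.
Service was by mail, adding 3 days: July 6, 2002 + 3 days = July 9, 2002.

July 9, 2002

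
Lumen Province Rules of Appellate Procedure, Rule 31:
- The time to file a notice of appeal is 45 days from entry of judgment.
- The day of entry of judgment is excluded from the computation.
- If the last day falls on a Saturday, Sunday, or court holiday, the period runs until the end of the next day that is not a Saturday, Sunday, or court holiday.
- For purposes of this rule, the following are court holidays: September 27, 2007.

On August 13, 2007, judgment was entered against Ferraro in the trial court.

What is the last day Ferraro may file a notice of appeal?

45 days after August 13, 2007 is September 27, 2007.
September 27, 2007 is a listed holiday. The next qualifying day is September 28, 2007.

September 28, 2007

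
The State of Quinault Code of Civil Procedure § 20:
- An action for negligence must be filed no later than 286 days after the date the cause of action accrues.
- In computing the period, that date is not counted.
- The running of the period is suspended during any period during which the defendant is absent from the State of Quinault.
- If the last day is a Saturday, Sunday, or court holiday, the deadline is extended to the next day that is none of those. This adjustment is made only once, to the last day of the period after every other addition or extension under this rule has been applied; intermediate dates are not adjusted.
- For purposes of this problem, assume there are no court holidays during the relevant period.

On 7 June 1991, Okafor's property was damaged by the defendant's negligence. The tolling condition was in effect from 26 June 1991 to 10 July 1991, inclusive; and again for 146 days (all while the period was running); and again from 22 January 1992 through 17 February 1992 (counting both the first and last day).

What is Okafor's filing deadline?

286 days after 7 June 1991 is March 19, 1992.
From June 26, 1991 through July 10, 1991 inclusive is 15 days; tolling adds 15 days: March 19, 1992 + 15 days = April 3, 1992.
Tolling adds 146 days: April 3, 1992 + 146 days = August 27, 1992.
From January 22, 1992 through February 17, 1992 inclusive is 27 days; tolling adds 27 days: August 27, 1992 + 27 days = September 23, 1992.
September 23, 1992 is a Wednesday and not a court holiday, so no extension applies.

September 23, 1992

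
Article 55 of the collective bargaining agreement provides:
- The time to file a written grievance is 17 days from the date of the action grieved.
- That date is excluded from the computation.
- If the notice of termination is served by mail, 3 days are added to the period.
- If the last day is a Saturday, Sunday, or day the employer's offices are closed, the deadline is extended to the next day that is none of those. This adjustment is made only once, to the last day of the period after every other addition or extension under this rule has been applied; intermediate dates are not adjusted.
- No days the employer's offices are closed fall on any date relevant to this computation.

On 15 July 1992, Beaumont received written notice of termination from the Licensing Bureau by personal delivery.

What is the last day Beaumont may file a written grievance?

August 3, 1992

17 days after 15 July 1992 is August 1, 1992.
Service was not by mail, so no mail extension applies.
August 1, 1992 is Saturday; August 2, 1992 is Sunday. The next qualifying day is August 3, 1992.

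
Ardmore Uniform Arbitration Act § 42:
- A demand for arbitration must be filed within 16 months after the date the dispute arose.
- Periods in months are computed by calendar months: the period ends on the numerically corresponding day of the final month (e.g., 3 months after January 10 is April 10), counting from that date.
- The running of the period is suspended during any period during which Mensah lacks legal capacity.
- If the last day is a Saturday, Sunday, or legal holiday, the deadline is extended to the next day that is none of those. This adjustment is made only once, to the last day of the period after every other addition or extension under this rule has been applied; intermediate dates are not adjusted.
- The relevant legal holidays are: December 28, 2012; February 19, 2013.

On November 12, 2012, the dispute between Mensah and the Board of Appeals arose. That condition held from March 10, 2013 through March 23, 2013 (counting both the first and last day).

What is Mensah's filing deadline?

March 26, 2014

16 months after November 12, 2012 is March 12, 2014.
From March 10, 2013 through March 23, 2013 inclusive is 14 days; tolling adds 14 days: March 12, 2014 + 14 days = March 26, 2014.
March 26, 2014 is a Wednesday and not a legal holiday, so no extension applies.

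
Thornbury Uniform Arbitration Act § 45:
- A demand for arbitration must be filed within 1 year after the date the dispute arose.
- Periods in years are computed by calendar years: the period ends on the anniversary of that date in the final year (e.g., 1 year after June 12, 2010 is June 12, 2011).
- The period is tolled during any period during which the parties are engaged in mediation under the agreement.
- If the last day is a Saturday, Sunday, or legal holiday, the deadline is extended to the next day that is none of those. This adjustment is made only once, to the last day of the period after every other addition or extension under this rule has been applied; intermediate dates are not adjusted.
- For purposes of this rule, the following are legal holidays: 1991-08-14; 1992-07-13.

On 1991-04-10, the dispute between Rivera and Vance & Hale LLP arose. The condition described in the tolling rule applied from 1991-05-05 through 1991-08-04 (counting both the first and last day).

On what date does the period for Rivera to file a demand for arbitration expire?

1 year after 1991-04-10 is April 10, 1992.
From May 5, 1991 through August 4, 1991 inclusive is 92 days; tolling adds 92 days: April 10, 1992 + 92 days = July 11, 1992.
July 11, 1992 is Saturday; July 12, 1992 is Sunday; July 13, 1992 is a listed holiday. The next qualifying day is July 14, 1992.

July 14, 1992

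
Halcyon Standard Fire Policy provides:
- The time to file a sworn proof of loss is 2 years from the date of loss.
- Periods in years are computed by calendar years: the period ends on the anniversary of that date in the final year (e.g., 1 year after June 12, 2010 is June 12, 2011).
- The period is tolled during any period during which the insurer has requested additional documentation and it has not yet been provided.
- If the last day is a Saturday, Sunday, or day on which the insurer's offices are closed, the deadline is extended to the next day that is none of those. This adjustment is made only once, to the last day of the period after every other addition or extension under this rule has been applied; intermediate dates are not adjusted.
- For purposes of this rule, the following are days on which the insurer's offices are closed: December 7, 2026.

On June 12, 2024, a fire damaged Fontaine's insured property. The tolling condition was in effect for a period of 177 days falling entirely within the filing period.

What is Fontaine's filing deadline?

December 8, 2026

2 years after June 12, 2024 is June 12, 2026.
Tolling adds 177 days: June 12, 2026 + 177 days = December 6, 2026.
December 6, 2026 is Sunday; December 7, 2026 is a listed holiday. The next qualifying day is December 8, 2026.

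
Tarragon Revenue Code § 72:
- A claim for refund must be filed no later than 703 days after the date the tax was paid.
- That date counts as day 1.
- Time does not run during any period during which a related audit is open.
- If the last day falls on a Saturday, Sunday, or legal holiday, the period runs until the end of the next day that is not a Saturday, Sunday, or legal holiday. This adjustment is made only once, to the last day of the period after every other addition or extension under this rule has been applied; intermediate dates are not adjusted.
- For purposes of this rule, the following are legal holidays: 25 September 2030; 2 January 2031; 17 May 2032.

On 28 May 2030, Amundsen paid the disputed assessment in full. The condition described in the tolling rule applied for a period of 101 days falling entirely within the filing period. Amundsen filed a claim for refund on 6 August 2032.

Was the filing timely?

Yes

Counting 28 May 2030 as day 1, day 703 is April 29, 2032.
Tolling adds 101 days: April 29, 2032 + 101 days = August 8, 2032.
August 8, 2032 is Sunday. The next qualifying day is August 9, 2032.
The deadline is August 9, 2032; the filing on August 6, 2032 is on or before that date.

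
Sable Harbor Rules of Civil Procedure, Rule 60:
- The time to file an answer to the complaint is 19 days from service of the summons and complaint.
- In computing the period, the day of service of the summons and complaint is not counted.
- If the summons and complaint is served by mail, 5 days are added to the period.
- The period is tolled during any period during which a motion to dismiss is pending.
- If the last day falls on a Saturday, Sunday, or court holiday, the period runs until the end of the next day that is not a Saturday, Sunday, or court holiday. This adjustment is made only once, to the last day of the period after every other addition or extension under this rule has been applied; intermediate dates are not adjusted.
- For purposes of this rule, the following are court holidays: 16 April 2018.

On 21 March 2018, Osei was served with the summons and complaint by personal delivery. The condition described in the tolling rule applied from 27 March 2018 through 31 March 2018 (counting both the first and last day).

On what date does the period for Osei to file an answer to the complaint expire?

19 days after 21 March 2018 is April 9, 2018.
Service was not by mail, so no mail extension applies.
From March 27, 2018 through March 31, 2018 inclusive is 5 days; tolling adds 5 days: April 9, 2018 + 5 days = April 14, 2018.
April 14, 2018 is Saturday; April 15, 2018 is Sunday; April 16, 2018 is a listed holiday. The next qualifying day is April 17, 2018.

April 17, 2018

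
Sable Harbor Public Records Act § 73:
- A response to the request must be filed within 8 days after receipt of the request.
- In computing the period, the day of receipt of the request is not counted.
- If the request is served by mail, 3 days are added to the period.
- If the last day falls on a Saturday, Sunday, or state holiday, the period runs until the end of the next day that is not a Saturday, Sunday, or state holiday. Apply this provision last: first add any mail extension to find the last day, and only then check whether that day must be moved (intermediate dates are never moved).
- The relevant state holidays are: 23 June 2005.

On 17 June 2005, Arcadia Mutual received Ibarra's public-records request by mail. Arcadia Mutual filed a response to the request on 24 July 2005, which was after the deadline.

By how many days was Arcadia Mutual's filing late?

8 days after 17 June 2005 is June 25, 2005.
Service was by mail, adding 3 days: June 25, 2005 + 3 days = June 28, 2005.
June 28, 2005 is a Tuesday and not a state holiday, so no extension applies.
The deadline is June 28, 2005; from June 28, 2005 to July 24, 2005 is 26 days.

26 days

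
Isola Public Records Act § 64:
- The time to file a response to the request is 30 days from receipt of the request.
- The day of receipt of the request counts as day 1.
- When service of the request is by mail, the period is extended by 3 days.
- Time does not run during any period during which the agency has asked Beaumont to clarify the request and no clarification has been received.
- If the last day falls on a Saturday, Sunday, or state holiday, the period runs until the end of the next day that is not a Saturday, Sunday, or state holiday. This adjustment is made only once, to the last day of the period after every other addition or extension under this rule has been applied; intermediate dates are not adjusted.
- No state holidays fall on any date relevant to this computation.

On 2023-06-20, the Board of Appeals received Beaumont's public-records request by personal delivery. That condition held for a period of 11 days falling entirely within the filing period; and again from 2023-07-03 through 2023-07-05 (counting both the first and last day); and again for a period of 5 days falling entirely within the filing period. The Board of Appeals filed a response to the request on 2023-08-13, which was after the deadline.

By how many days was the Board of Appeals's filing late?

Counting 2023-06-20 as day 1, day 30 is July 19, 2023.
Service was not by mail, so no mail extension applies.
Tolling adds 11 days: July 19, 2023 + 11 days = July 30, 2023.
From July 3, 2023 through July 5, 2023 inclusive is 3 days; tolling adds 3 days: July 30, 2023 + 3 days = August 2, 2023.
Tolling adds 5 days: August 2, 2023 + 5 days = August 7, 2023.
August 7, 2023 is a Monday and not a state holiday, so no extension applies.
The deadline is August 7, 2023; from August 7, 2023 to August 13, 2023 is 6 days.

6 days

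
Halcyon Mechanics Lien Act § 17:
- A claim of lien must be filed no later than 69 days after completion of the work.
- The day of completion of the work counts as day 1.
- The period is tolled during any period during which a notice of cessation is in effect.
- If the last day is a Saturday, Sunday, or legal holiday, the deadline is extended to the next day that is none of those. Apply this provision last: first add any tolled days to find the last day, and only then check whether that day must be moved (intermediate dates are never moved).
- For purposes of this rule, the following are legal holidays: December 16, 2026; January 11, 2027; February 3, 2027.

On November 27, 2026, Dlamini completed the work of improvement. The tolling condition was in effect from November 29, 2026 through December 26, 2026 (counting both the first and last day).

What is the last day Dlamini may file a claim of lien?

March 3, 2027

Counting November 27, 2026 as day 1, day 69 is February 3, 2027.
From November 29, 2026 through December 26, 2026 inclusive is 28 days; tolling adds 28 days: February 3, 2027 + 28 days = March 3, 2027.
March 3, 2027 is a Wednesday and not a legal holiday, so no extension applies.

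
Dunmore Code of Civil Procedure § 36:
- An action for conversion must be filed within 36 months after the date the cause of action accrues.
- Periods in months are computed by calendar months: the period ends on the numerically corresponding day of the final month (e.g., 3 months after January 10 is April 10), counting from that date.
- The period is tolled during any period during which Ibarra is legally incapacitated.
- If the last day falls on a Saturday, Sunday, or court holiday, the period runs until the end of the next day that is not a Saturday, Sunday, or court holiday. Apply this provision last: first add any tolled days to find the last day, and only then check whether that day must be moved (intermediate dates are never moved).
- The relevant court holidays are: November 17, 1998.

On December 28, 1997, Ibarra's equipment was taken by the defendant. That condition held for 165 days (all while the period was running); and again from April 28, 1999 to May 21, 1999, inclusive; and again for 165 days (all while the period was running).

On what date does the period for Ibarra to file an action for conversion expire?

36 months after December 28, 1997 is December 28, 2000.
Tolling adds 165 days: December 28, 2000 + 165 days = June 11, 2001.
From April 28, 1999 through May 21, 1999 inclusive is 24 days; tolling adds 24 days: June 11, 2001 + 24 days = July 5, 2001.
Tolling adds 165 days: July 5, 2001 + 165 days = December 17, 2001.
December 17, 2001 is a Monday and not a court holiday, so no extension applies.

December 17, 2001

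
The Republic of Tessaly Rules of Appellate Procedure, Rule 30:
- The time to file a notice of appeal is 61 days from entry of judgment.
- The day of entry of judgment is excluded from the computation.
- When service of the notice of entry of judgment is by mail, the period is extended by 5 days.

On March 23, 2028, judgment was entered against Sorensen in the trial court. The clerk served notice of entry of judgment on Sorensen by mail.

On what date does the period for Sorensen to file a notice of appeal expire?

May 28, 2028

61 days after March 23, 2028 is May 23, 2028.
Service was by mail, adding 5 days: May 23, 2028 + 5 days = May 28, 2028.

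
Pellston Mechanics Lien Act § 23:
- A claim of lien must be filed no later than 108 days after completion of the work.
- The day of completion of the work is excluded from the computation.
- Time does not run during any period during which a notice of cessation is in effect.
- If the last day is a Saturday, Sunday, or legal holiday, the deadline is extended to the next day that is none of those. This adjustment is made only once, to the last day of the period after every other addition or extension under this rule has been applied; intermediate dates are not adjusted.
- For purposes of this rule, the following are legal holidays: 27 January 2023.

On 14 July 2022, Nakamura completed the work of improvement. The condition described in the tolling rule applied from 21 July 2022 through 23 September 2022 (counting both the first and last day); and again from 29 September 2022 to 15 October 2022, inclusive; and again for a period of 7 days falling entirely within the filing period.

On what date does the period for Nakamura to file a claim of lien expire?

January 30, 2023

108 days after 14 July 2022 is October 30, 2022.
From July 21, 2022 through September 23, 2022 inclusive is 65 days; tolling adds 65 days: October 30, 2022 + 65 days = January 3, 2023.
From September 29, 2022 through October 15, 2022 inclusive is 17 days; tolling adds 17 days: January 3, 2023 + 17 days = January 20, 2023.
Tolling adds 7 days: January 20, 2023 + 7 days = January 27, 2023.
January 27, 2023 is a listed holiday; January 28, 2023 is Saturday; January 29, 2023 is Sunday. The next qualifying day is January 30, 2023.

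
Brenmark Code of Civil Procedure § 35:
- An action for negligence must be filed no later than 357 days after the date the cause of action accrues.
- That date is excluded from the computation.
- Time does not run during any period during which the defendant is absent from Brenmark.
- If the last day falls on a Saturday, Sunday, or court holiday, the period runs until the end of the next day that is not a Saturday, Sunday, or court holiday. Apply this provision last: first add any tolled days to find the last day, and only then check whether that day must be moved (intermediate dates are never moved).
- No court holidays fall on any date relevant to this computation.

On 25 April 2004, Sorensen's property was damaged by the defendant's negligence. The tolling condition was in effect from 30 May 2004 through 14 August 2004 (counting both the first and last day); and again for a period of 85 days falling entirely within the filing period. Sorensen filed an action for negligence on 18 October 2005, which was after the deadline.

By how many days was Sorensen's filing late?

357 days after 25 April 2004 is April 17, 2005.
From May 30, 2004 through August 14, 2004 inclusive is 77 days; tolling adds 77 days: April 17, 2005 + 77 days = July 3, 2005.
Tolling adds 85 days: July 3, 2005 + 85 days = September 26, 2005.
September 26, 2005 is a Monday and not a court holiday, so no extension applies.
The deadline is September 26, 2005; from September 26, 2005 to October 18, 2005 is 22 days.

22 days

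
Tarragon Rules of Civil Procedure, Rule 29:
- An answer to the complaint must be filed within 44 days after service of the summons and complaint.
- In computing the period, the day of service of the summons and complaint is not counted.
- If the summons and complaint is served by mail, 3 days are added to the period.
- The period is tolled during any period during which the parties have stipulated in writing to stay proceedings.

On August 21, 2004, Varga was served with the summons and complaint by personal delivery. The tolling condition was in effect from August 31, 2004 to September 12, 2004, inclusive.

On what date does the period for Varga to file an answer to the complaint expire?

44 days after August 21, 2004 is October 4, 2004.
Service was not by mail, so no mail extension applies.
From August 31, 2004 through September 12, 2004 inclusive is 13 days; tolling adds 13 days: October 4, 2004 + 13 days = October 17, 2004.

October 17, 2004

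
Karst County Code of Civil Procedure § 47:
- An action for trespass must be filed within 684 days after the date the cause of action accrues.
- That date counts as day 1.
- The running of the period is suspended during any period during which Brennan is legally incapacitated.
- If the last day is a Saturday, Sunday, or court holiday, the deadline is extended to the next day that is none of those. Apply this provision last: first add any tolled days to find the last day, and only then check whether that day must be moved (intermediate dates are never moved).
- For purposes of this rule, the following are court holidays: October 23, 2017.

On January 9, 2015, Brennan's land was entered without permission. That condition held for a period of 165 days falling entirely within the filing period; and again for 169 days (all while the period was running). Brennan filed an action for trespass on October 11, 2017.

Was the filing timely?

Counting January 9, 2015 as day 1, day 684 is November 22, 2016.
Tolling adds 165 days: November 22, 2016 + 165 days = May 6, 2017.
Tolling adds 169 days: May 6, 2017 + 169 days = October 22, 2017.
October 22, 2017 is Sunday; October 23, 2017 is a listed holiday. The next qualifying day is October 24, 2017.
The deadline is October 24, 2017; the filing on October 11, 2017 is on or before that date.

Yes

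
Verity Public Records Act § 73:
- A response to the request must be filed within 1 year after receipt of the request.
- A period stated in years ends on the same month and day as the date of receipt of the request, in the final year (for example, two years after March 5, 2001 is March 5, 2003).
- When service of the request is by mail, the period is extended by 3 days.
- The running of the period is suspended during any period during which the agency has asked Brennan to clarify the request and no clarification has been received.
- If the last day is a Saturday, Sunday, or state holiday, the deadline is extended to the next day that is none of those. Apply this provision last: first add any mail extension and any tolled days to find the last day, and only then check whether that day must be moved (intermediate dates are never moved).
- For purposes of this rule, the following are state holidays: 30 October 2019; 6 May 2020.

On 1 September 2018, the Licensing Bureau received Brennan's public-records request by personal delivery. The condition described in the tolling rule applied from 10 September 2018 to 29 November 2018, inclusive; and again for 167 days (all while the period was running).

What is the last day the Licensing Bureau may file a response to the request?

1 year after 1 September 2018 is September 1, 2019.
Service was not by mail, so no mail extension applies.
From September 10, 2018 through November 29, 2018 inclusive is 81 days; tolling adds 81 days: September 1, 2019 + 81 days = November 21, 2019.
Tolling adds 167 days: November 21, 2019 + 167 days = May 6, 2020.
May 6, 2020 is a listed holiday. The next qualifying day is May 7, 2020.

May 7, 2020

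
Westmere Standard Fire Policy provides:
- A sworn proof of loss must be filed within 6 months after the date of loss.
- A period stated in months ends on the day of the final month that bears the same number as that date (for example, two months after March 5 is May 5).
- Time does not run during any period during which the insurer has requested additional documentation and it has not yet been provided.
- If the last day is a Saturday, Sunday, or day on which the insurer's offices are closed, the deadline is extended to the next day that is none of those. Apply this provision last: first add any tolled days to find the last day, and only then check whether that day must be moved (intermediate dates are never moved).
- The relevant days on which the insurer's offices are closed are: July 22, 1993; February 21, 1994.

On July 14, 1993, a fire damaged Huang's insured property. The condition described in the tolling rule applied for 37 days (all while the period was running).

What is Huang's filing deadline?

February 22, 1994

6 months after July 14, 1993 is January 14, 1994.
Tolling adds 37 days: January 14, 1994 + 37 days = February 20, 1994.
February 20, 1994 is Sunday; February 21, 1994 is a listed holiday. The next qualifying day is February 22, 1994.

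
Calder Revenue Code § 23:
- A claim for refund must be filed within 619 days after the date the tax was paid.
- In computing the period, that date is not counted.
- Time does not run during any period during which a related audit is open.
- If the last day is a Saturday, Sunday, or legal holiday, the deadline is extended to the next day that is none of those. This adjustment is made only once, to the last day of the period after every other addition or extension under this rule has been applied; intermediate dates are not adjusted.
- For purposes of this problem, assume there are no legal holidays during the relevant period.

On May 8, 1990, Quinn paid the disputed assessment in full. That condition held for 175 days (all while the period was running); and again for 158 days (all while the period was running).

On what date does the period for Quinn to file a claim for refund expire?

619 days after May 8, 1990 is January 17, 1992.
Tolling adds 175 days: January 17, 1992 + 175 days = July 10, 1992.
Tolling adds 158 days: July 10, 1992 + 158 days = December 15, 1992.
December 15, 1992 is a Tuesday and not a legal holiday, so no extension applies.

December 15, 1992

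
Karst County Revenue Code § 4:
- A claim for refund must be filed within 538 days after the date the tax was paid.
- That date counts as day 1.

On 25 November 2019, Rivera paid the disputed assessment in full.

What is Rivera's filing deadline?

Counting 25 November 2019 as day 1, day 538 is May 15, 2021.

May 15, 2021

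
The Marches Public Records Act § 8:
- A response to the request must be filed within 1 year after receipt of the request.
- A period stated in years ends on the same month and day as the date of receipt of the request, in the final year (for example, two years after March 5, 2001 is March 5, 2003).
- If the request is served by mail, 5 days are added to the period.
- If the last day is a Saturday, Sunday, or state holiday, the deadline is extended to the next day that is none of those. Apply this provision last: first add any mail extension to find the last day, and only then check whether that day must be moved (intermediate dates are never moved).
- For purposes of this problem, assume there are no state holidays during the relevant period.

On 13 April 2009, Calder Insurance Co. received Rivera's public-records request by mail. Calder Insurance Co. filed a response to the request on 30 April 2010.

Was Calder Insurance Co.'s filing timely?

No

1 year after 13 April 2009 is April 13, 2010.
Service was by mail, adding 5 days: April 13, 2010 + 5 days = April 18, 2010.
April 18, 2010 is Sunday. The next qualifying day is April 19, 2010.
The deadline is April 19, 2010; the filing on April 30, 2010 is after that date.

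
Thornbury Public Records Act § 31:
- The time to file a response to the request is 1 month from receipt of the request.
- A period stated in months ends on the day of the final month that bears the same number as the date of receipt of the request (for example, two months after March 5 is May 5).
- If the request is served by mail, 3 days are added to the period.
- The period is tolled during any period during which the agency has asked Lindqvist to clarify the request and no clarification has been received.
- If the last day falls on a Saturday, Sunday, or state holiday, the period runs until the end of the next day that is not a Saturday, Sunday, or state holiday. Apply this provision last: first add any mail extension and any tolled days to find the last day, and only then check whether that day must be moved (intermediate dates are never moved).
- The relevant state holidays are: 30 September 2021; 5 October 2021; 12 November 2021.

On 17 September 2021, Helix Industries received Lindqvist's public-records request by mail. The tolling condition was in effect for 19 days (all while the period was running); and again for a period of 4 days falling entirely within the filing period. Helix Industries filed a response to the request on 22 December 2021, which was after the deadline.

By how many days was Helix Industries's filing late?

1 month after 17 September 2021 is October 17, 2021.
Service was by mail, adding 3 days: October 17, 2021 + 3 days = October 20, 2021.
Tolling adds 19 days: October 20, 2021 + 19 days = November 8, 2021.
Tolling adds 4 days: November 8, 2021 + 4 days = November 12, 2021.
November 12, 2021 is a listed holiday; November 13, 2021 is Saturday; November 14, 2021 is Sunday. The next qualifying day is November 15, 2021.
The deadline is November 15, 2021; from November 15, 2021 to December 22, 2021 is 37 days.

37 days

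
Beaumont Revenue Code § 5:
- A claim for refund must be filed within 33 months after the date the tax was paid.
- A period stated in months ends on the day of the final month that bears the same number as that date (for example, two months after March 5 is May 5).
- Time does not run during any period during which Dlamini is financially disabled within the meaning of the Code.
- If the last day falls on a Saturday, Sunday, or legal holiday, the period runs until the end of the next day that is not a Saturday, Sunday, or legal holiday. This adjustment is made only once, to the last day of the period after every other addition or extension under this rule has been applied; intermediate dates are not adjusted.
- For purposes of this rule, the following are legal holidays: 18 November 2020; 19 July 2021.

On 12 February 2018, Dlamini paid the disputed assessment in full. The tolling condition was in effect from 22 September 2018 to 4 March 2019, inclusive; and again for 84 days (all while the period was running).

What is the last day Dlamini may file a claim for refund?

July 20, 2021

33 months after 12 February 2018 is November 12, 2020.
From September 22, 2018 through March 4, 2019 inclusive is 164 days; tolling adds 164 days: November 12, 2020 + 164 days = April 25, 2021.
Tolling adds 84 days: April 25, 2021 + 84 days = July 18, 2021.
July 18, 2021 is Sunday; July 19, 2021 is a listed holiday. The next qualifying day is July 20, 2021.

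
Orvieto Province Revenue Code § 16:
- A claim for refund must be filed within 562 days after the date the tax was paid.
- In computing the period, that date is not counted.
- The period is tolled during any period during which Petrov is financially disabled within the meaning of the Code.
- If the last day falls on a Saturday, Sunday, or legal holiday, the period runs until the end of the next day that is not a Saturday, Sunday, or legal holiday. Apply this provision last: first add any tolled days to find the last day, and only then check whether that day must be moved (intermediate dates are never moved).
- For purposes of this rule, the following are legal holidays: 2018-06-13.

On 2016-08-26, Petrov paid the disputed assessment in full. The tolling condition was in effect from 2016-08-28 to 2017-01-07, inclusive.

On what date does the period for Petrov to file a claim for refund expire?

July 23, 2018

562 days after 2016-08-26 is March 11, 2018.
From August 28, 2016 through January 7, 2017 inclusive is 133 days; tolling adds 133 days: March 11, 2018 + 133 days = July 22, 2018.
July 22, 2018 is Sunday. The next qualifying day is July 23, 2018.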